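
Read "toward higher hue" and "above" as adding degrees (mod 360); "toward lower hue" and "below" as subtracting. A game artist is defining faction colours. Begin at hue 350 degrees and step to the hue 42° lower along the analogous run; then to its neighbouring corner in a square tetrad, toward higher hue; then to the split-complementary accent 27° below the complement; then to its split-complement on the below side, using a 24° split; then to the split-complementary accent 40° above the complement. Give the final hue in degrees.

analog 42° ↓ −42°: 350 − 42 = 308°
square ↑ +90°: 308 + 90 = 398 → 398 − 360 = 38°
split-comp 27° ↓ +153°: 38 + 153 = 191°
split-comp 24° ↓ +156°: 191 + 156 = 347°
split-comp 40° ↑ +220°: 347 + 220 = 567 → 567 − 360 = 207°

207°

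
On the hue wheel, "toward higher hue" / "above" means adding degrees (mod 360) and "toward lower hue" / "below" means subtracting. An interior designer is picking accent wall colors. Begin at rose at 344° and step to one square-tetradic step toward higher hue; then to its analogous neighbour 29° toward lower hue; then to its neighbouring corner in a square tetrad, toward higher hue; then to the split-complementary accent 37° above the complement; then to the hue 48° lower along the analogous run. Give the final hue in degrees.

+90° (square ↑): 344 + 90 = 434 → 434 − 360 = 74°
−29° (analog 29° ↓): 74 − 29 = 45°
+90° (square ↑): 45 + 90 = 135°
+217° (split-comp 37° ↑): 135 + 217 = 352°
−48° (analog 48° ↓): 352 − 48 = 304°

304°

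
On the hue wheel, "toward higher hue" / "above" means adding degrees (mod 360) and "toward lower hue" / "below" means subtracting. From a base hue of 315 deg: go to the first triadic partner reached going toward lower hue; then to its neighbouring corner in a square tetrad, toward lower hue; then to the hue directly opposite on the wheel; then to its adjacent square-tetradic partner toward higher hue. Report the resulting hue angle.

15°

triadic ↓ −120°: 315 − 120 = 195°
square ↓ −90°: 195 − 90 = 105°
complement +180°: 105 + 180 = 285°
square ↑ +90°: 285 + 90 = 375 → 375 − 360 = 15°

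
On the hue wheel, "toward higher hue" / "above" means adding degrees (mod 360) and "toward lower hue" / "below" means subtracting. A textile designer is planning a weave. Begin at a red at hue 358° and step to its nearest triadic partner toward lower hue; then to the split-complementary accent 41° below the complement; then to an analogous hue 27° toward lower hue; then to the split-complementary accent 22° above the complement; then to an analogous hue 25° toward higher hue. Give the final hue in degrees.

217°

−120° (triadic ↓): 358 − 120 = 238°
+139° (split-comp 41° ↓): 238 + 139 = 377 → 377 − 360 = 17°
−27° (analog 27° ↓): 17 − 27 = -10 → -10 + 360 = 350°
+202° (split-comp 22° ↑): 350 + 202 = 552 → 552 − 360 = 192°
+25° (analog 25° ↑): 192 + 25 = 217°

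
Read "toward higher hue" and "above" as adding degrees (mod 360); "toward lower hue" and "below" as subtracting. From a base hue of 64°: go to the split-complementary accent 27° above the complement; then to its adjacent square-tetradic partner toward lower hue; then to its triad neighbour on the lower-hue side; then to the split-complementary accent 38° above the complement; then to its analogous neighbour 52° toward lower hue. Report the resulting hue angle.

227°

+207° (split-comp 27° ↑): 64 + 207 = 271°
−90° (square ↓): 271 − 90 = 181°
−120° (triadic ↓): 181 − 120 = 61°
+218° (split-comp 38° ↑): 61 + 218 = 279°
−52° (analog 52° ↓): 279 − 52 = 227°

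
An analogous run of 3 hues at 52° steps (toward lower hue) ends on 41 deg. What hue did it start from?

145°

2 steps of 52° (toward lower hue) give a net shift of −104°.
Start = end − shift: 41 + 104 = 145°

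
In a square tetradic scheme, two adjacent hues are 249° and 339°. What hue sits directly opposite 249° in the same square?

A square tetradic scheme places four hues 90° apart; opposite corners are 180° apart.
249 + 180 = 429 → 429 − 360 = 69°

69°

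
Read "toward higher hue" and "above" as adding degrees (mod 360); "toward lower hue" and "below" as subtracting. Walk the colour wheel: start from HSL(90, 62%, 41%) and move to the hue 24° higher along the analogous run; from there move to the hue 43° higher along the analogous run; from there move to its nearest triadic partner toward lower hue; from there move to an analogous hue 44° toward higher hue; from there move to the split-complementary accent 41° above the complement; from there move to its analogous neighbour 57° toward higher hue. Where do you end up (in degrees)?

+24° (analog 24° ↑): 90 + 24 = 114°
+43° (analog 43° ↑): 114 + 43 = 157°
−120° (triadic ↓): 157 − 120 = 37°
+44° (analog 44° ↑): 37 + 44 = 81°
+221° (split-comp 41° ↑): 81 + 221 = 302°
+57° (analog 57° ↑): 302 + 57 = 359°

359°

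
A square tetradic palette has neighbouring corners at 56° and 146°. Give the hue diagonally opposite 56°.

236°

A square tetradic scheme places four hues 90° apart; opposite corners are 180° apart.
56 + 180 = 236°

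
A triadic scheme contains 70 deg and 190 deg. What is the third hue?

A triad spaces three hues 120° apart.
The full set is {70°, 190°, 310°}.

310°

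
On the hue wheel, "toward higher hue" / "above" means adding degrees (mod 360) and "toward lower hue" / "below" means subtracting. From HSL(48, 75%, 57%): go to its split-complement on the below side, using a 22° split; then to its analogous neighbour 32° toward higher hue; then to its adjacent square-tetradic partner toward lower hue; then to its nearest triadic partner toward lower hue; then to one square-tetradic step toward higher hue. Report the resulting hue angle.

118°

split-comp 22° ↓ +158°: 48 + 158 = 206°
analog 32° ↑ +32°: 206 + 32 = 238°
square ↓ −90°: 238 − 90 = 148°
triadic ↓ −120°: 148 − 120 = 28°
square ↑ +90°: 28 + 90 = 118°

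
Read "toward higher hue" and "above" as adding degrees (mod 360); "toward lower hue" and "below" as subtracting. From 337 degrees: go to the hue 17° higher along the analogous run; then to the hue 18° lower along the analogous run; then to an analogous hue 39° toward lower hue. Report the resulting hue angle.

analog 17° ↑ +17°: 337 + 17 = 354°
analog 18° ↓ −18°: 354 − 18 = 336°
analog 39° ↓ −39°: 336 − 39 = 297°

297°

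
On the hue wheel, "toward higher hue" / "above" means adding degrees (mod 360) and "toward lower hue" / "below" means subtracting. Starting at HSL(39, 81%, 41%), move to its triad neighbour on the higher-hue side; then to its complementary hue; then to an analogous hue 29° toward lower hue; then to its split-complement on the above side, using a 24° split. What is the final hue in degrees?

triadic ↑ +120°: 39 + 120 = 159°
complement +180°: 159 + 180 = 339°
analog 29° ↓ −29°: 339 − 29 = 310°
split-comp 24° ↑ +204°: 310 + 204 = 514 → 514 − 360 = 154°

154°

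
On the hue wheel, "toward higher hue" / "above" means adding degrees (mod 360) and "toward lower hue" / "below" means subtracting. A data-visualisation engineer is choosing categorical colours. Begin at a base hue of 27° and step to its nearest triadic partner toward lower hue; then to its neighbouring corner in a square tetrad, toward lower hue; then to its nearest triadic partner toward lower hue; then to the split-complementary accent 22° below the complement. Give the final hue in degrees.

215°

triadic ↓ −120°: 27 − 120 = -93 → -93 + 360 = 267°
square ↓ −90°: 267 − 90 = 177°
triadic ↓ −120°: 177 − 120 = 57°
split-comp 22° ↓ +158°: 57 + 158 = 215°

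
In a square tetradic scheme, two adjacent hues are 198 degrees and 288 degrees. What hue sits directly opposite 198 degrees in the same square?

A square tetradic scheme places four hues 90° apart; opposite corners are 180° apart.
198 + 180 = 378 → 378 − 360 = 18°

18°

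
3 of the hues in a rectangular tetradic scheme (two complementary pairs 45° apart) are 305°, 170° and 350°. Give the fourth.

125°

A rectangular tetradic uses two complementary pairs 45° apart: offsets 0°, 45°, 180°, 225°.
Among {170°, 305°, 350°}, 170° and 350° are a 180° pair.
The remaining hue 305° needs its own complement: 305 + 180 = 485 → 485 − 360 = 125°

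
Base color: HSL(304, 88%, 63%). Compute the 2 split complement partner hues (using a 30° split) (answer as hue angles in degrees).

94° and 154°

Split-complementary hues sit 30° either side of the complement.
Complement of 304°: 304 + 180 = 484 → 484 − 360 = 124°
124 − 30 = 94°
124 + 30 = 154°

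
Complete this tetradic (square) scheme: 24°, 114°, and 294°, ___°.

204°

A square tetradic scheme places four hues every 90°.
The full set through 24° is {24°, 114°, 204°, 294°}.
Given {24°, 114°, 294°}, the missing hue is 204°.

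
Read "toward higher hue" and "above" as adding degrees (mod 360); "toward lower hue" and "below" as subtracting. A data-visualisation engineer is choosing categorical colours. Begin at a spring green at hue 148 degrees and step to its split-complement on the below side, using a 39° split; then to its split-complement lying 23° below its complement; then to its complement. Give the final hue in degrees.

148 + 141 = 289°   (split-comp 39° ↓)
289 + 157 = 446 → 446 − 360 = 86°   (split-comp 23° ↓)
86 + 180 = 266°   (complement)

266°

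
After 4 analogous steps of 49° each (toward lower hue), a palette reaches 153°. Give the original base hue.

349°

4 steps of 49° (toward lower hue) give a net shift of −196°.
Start = end − shift: 153 + 196 = 349°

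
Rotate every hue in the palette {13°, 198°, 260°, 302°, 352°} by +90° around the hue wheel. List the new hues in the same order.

13 + 90 = 103°
198 + 90 = 288°
260 + 90 = 350°
302 + 90 = 392 → 392 − 360 = 32°
352 + 90 = 442 → 442 − 360 = 82°

103°, 288°, 350°, 32°, 82°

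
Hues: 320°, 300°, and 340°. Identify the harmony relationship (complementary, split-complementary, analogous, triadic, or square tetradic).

analogous

Sort the hues: 300°, 320°, 340°.
Successive gaps around the wheel: 20°, 20°, 320°.
A run of hues at equal small steps (20°) with one large closing gap is an analogous group.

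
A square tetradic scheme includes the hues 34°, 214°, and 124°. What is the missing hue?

304°

A square tetradic scheme places four hues every 90°.
The full set through 34° is {34°, 124°, 214°, 304°}.
Given {34°, 124°, 214°}, the missing hue is 304°.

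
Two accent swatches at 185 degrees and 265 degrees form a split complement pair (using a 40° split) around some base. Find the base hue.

The accents sit 40° either side of the complement, so the complement is their short-arc midpoint on the wheel.
Short-arc midpoint of 185° and 265°: 225°.
Base is 180° from the complement: 225 − 180 = 45°

45°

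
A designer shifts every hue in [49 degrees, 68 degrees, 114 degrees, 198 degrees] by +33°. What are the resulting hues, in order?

82°, 101°, 147°, 231°

49 + 33 = 82°
68 + 33 = 101°
114 + 33 = 147°
198 + 33 = 231°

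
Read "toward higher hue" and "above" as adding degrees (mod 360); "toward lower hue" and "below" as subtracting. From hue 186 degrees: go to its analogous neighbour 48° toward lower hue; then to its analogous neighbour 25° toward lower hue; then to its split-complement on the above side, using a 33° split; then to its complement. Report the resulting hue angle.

analog 48° ↓ −48°: 186 − 48 = 138°
analog 25° ↓ −25°: 138 − 25 = 113°
split-comp 33° ↑ +213°: 113 + 213 = 326°
complement +180°: 326 + 180 = 506 → 506 − 360 = 146°

146°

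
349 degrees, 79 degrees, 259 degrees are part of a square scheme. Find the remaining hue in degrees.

A square tetradic scheme places four hues every 90°.
The full set through 79° is {79°, 169°, 259°, 349°}.
Given {79°, 259°, 349°}, the missing hue is 169°.

169°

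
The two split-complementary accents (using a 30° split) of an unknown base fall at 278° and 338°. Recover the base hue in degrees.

128°

The accents sit 30° either side of the complement, so the complement is their short-arc midpoint on the wheel.
Short-arc midpoint of 278° and 338°: 308°.
Base is 180° from the complement: 308 − 180 = 128°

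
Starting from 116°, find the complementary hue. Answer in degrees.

The complement sits 180° across the wheel.
116 + 180 = 296°

296°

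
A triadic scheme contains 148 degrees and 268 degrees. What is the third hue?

28°

A triad spaces three hues 120° apart.
The full set is {28°, 148°, 268°}.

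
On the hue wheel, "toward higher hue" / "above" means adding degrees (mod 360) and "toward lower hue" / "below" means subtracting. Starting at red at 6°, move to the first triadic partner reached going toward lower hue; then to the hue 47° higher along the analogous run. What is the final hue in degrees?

−120° (triadic ↓): 6 − 120 = -114 → -114 + 360 = 246°
+47° (analog 47° ↑): 246 + 47 = 293°

293°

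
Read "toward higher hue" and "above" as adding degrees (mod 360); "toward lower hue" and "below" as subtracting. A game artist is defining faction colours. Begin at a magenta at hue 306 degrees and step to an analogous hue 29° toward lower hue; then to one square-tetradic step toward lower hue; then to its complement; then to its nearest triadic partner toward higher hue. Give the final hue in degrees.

306 − 29 = 277°   (analog 29° ↓)
277 − 90 = 187°   (square ↓)
187 + 180 = 367 → 367 − 360 = 7°   (complement)
7 + 120 = 127°   (triadic ↑)

127°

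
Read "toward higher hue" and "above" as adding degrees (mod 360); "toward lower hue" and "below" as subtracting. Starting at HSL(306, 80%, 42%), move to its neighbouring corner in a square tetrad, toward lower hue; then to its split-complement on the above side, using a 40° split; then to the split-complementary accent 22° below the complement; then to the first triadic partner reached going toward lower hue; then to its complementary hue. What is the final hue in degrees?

306 − 90 = 216°   (square ↓)
216 + 220 = 436 → 436 − 360 = 76°   (split-comp 40° ↑)
76 + 158 = 234°   (split-comp 22° ↓)
234 − 120 = 114°   (triadic ↓)
114 + 180 = 294°   (complement)

294°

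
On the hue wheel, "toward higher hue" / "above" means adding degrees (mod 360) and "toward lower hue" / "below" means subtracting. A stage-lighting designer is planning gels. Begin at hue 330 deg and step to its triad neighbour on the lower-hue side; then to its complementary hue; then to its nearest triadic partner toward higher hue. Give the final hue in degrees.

150°

330 − 120 = 210°   (triadic ↓)
210 + 180 = 390 → 390 − 360 = 30°   (complement)
30 + 120 = 150°   (triadic ↑)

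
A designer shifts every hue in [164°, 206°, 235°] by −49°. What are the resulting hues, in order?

164 − 49 = 115°
206 − 49 = 157°
235 − 49 = 186°

115°, 157°, 186°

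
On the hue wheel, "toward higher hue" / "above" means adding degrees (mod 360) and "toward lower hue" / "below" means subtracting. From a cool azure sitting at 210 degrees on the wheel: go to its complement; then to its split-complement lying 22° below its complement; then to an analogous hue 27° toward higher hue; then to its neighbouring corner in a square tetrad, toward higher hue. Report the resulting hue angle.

210 + 180 = 390 → 390 − 360 = 30°   (complement)
30 + 158 = 188°   (split-comp 22° ↓)
188 + 27 = 215°   (analog 27° ↑)
215 + 90 = 305°   (square ↑)

305°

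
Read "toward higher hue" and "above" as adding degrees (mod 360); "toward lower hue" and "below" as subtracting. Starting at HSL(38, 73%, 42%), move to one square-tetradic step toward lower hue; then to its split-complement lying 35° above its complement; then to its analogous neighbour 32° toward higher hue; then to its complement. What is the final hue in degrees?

15°

38 − 90 = -52 → -52 + 360 = 308°   (square ↓)
308 + 215 = 523 → 523 − 360 = 163°   (split-comp 35° ↑)
163 + 32 = 195°   (analog 32° ↑)
195 + 180 = 375 → 375 − 360 = 15°   (complement)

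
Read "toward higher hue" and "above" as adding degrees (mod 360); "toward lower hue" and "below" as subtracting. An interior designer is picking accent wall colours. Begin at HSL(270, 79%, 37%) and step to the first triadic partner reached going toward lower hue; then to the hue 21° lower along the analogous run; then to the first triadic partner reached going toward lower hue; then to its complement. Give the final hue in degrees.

189°

triadic ↓ −120°: 270 − 120 = 150°
analog 21° ↓ −21°: 150 − 21 = 129°
triadic ↓ −120°: 129 − 120 = 9°
complement +180°: 9 + 180 = 189°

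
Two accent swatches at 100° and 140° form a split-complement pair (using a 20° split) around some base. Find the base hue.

300°

The accents sit 20° either side of the complement, so the complement is their short-arc midpoint on the wheel.
Short-arc midpoint of 100° and 140°: 120°.
Base is 180° from the complement: 120 − 180 = -60 → -60 + 360 = 300°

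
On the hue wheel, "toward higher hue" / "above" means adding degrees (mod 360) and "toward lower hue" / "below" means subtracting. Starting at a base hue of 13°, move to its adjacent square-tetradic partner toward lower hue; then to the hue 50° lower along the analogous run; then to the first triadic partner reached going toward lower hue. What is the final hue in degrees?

113°

square ↓ −90°: 13 − 90 = -77 → -77 + 360 = 283°
analog 50° ↓ −50°: 283 − 50 = 233°
triadic ↓ −120°: 233 − 120 = 113°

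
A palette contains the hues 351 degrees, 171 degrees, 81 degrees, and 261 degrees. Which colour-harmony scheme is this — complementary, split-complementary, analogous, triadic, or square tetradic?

Sort the hues: 81°, 171°, 261°, 351°.
Successive gaps around the wheel: 90°, 90°, 90°, 90°.
Four hues every 90° form a square tetradic scheme.

square tetradic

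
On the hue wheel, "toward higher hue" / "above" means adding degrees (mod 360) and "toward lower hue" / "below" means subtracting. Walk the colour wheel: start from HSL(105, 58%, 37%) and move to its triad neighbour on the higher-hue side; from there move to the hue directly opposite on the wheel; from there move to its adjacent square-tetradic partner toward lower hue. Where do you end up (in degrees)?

triadic ↑ +120°: 105 + 120 = 225°
complement +180°: 225 + 180 = 405 → 405 − 360 = 45°
square ↓ −90°: 45 − 90 = -45 → -45 + 360 = 315°

315°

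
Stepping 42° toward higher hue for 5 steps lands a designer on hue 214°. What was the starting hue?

4°

5 steps of 42° (toward higher hue) give a net shift of +210°.
Start = end − shift: 214 − 210 = 4°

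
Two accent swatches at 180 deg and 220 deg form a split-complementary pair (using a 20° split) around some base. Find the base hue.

The accents sit 20° either side of the complement, so the complement is their short-arc midpoint on the wheel.
Short-arc midpoint of 180° and 220°: 200°.
Base is 180° from the complement: 200 − 180 = 20°

20°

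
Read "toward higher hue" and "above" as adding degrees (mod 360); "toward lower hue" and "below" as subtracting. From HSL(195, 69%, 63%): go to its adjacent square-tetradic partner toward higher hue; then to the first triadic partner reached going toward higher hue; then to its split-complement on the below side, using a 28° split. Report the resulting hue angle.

197°

195 + 90 = 285°   (square ↑)
285 + 120 = 405 → 405 − 360 = 45°   (triadic ↑)
45 + 152 = 197°   (split-comp 28° ↓)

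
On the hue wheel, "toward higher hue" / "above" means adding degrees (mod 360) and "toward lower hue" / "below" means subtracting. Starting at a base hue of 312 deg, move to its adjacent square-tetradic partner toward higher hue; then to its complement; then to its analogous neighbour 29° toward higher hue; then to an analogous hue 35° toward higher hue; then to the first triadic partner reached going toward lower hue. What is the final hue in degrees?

square ↑ +90°: 312 + 90 = 402 → 402 − 360 = 42°
complement +180°: 42 + 180 = 222°
analog 29° ↑ +29°: 222 + 29 = 251°
analog 35° ↑ +35°: 251 + 35 = 286°
triadic ↓ −120°: 286 − 120 = 166°

166°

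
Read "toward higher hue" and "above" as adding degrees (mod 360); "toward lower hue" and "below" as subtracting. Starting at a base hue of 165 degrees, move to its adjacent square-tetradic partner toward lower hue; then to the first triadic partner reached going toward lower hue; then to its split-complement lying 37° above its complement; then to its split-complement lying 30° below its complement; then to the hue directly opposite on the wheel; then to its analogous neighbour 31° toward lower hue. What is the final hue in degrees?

111°

square ↓ −90°: 165 − 90 = 75°
triadic ↓ −120°: 75 − 120 = -45 → -45 + 360 = 315°
split-comp 37° ↑ +217°: 315 + 217 = 532 → 532 − 360 = 172°
split-comp 30° ↓ +150°: 172 + 150 = 322°
complement +180°: 322 + 180 = 502 → 502 − 360 = 142°
analog 31° ↓ −31°: 142 − 31 = 111°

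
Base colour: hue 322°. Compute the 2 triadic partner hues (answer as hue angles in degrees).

322 + 120 = 442 → 442 − 360 = 82°
322 + 240 = 562 → 562 − 360 = 202°

82° and 202°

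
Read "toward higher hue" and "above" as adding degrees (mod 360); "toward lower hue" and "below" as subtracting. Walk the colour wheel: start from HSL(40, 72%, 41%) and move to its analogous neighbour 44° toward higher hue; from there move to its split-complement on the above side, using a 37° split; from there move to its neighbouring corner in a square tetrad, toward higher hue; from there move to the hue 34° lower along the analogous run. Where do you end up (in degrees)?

40 + 44 = 84°   (analog 44° ↑)
84 + 217 = 301°   (split-comp 37° ↑)
301 + 90 = 391 → 391 − 360 = 31°   (square ↑)
31 − 34 = -3 → -3 + 360 = 357°   (analog 34° ↓)

357°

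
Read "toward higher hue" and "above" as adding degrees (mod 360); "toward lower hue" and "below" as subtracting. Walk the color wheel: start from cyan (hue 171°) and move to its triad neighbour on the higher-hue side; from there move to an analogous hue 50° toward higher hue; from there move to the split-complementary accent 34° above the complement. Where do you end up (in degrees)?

195°

triadic ↑ +120°: 171 + 120 = 291°
analog 50° ↑ +50°: 291 + 50 = 341°
split-comp 34° ↑ +214°: 341 + 214 = 555 → 555 − 360 = 195°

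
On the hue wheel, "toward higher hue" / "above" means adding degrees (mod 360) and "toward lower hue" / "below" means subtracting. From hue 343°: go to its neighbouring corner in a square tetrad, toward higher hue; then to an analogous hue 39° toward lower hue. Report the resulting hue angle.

+90° (square ↑): 343 + 90 = 433 → 433 − 360 = 73°
−39° (analog 39° ↓): 73 − 39 = 34°

34°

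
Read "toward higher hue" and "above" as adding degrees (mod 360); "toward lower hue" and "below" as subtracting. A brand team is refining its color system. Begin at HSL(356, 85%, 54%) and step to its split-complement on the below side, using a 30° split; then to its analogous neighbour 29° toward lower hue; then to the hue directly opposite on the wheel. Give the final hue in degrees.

297°

356 + 150 = 506 → 506 − 360 = 146°   (split-comp 30° ↓)
146 − 29 = 117°   (analog 29° ↓)
117 + 180 = 297°   (complement)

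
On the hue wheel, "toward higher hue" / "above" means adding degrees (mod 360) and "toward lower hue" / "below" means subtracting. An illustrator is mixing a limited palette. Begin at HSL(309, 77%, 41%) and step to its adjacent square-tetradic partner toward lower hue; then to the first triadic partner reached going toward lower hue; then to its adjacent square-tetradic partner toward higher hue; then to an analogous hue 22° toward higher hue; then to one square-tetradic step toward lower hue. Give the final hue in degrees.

121°

square ↓ −90°: 309 − 90 = 219°
triadic ↓ −120°: 219 − 120 = 99°
square ↑ +90°: 99 + 90 = 189°
analog 22° ↑ +22°: 189 + 22 = 211°
square ↓ −90°: 211 − 90 = 121°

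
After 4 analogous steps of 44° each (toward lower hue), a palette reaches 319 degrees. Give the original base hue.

135°

4 steps of 44° (toward lower hue) give a net shift of −176°.
Start = end − shift: 319 + 176 = 495 → 495 − 360 = 135°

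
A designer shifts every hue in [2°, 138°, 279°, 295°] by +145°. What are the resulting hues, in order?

2 + 145 = 147°
138 + 145 = 283°
279 + 145 = 424 → 424 − 360 = 64°
295 + 145 = 440 → 440 − 360 = 80°

147°, 283°, 64°, 80°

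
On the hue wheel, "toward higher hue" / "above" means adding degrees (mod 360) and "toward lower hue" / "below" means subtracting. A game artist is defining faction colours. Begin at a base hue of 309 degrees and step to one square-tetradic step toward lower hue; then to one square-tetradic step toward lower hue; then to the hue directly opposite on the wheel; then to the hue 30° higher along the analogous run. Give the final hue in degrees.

339°

309 − 90 = 219°   (square ↓)
219 − 90 = 129°   (square ↓)
129 + 180 = 309°   (complement)
309 + 30 = 339°   (analog 30° ↑)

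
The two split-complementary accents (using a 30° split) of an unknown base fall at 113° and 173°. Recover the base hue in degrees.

The accents sit 30° either side of the complement, so the complement is their short-arc midpoint on the wheel.
Short-arc midpoint of 113° and 173°: 143°.
Base is 180° from the complement: 143 − 180 = -37 → -37 + 360 = 323°

323°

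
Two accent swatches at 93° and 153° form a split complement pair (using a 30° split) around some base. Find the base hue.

The accents sit 30° either side of the complement, so the complement is their short-arc midpoint on the wheel.
Short-arc midpoint of 93° and 153°: 123°.
Base is 180° from the complement: 123 − 180 = -57 → -57 + 360 = 303°

303°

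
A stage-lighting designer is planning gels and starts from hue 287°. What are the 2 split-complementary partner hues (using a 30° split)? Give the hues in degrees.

Split-complementary hues sit 30° either side of the complement.
Complement of 287°: 287 + 180 = 467 → 467 − 360 = 107°
107 − 30 = 77°
107 + 30 = 137°

77° and 137°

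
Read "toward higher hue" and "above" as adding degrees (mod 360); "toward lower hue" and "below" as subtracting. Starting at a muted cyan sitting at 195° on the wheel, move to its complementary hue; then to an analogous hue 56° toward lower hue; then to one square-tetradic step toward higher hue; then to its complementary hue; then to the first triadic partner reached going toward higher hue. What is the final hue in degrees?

349°

complement +180°: 195 + 180 = 375 → 375 − 360 = 15°
analog 56° ↓ −56°: 15 − 56 = -41 → -41 + 360 = 319°
square ↑ +90°: 319 + 90 = 409 → 409 − 360 = 49°
complement +180°: 49 + 180 = 229°
triadic ↑ +120°: 229 + 120 = 349°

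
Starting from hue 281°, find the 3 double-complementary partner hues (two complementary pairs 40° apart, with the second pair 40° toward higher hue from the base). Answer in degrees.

321°, 101°, 141°

281 + 40 = 321°
281 + 180 = 461 → 461 − 360 = 101°
281 + 220 = 501 → 501 − 360 = 141°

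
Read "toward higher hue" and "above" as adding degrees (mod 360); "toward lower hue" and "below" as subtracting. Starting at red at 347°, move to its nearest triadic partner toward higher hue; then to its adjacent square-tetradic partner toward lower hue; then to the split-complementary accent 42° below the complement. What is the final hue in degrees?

155°

triadic ↑ +120°: 347 + 120 = 467 → 467 − 360 = 107°
square ↓ −90°: 107 − 90 = 17°
split-comp 42° ↓ +138°: 17 + 138 = 155°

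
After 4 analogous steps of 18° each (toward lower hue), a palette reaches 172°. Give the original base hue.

4 steps of 18° (toward lower hue) give a net shift of −72°.
Start = end − shift: 172 + 72 = 244°

244°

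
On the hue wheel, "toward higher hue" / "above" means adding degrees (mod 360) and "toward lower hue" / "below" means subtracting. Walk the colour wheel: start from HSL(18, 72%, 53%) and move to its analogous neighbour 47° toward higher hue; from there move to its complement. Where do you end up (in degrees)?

245°

analog 47° ↑ +47°: 18 + 47 = 65°
complement +180°: 65 + 180 = 245°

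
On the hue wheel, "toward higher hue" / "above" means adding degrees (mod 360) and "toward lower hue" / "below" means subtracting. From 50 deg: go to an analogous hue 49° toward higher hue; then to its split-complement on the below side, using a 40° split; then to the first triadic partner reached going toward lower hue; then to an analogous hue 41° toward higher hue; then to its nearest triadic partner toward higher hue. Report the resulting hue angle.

280°

analog 49° ↑ +49°: 50 + 49 = 99°
split-comp 40° ↓ +140°: 99 + 140 = 239°
triadic ↓ −120°: 239 − 120 = 119°
analog 41° ↑ +41°: 119 + 41 = 160°
triadic ↑ +120°: 160 + 120 = 280°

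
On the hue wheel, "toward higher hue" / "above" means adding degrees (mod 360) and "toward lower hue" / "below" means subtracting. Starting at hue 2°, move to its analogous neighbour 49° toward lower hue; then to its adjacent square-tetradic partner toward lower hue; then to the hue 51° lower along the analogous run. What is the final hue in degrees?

172°

−49° (analog 49° ↓): 2 − 49 = -47 → -47 + 360 = 313°
−90° (square ↓): 313 − 90 = 223°
−51° (analog 51° ↓): 223 − 51 = 172°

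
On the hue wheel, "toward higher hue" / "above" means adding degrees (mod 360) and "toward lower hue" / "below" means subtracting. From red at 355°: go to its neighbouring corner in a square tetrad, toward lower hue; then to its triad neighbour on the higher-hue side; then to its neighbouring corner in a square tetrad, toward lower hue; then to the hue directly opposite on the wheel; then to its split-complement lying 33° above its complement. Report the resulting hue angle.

square ↓ −90°: 355 − 90 = 265°
triadic ↑ +120°: 265 + 120 = 385 → 385 − 360 = 25°
square ↓ −90°: 25 − 90 = -65 → -65 + 360 = 295°
complement +180°: 295 + 180 = 475 → 475 − 360 = 115°
split-comp 33° ↑ +213°: 115 + 213 = 328°

328°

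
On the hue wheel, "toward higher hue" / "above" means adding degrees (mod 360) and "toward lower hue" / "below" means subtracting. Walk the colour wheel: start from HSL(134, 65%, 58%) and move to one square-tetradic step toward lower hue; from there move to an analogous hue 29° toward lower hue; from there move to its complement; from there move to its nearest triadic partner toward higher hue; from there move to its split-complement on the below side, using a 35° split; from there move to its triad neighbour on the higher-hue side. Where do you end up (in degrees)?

220°

134 − 90 = 44°   (square ↓)
44 − 29 = 15°   (analog 29° ↓)
15 + 180 = 195°   (complement)
195 + 120 = 315°   (triadic ↑)
315 + 145 = 460 → 460 − 360 = 100°   (split-comp 35° ↓)
100 + 120 = 220°   (triadic ↑)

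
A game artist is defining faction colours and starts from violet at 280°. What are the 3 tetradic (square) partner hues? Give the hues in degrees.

A square tetradic scheme places four hues every 90°.
280 + 90 = 370 → 370 − 360 = 10°
280 + 180 = 460 → 460 − 360 = 100°
280 + 270 = 550 → 550 − 360 = 190°

10°, 100° and 190°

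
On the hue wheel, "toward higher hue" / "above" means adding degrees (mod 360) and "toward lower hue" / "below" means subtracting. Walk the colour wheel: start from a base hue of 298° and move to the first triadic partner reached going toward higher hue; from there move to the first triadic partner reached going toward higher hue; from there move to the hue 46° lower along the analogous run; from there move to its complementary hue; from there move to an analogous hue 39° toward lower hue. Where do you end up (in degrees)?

273°

triadic ↑ +120°: 298 + 120 = 418 → 418 − 360 = 58°
triadic ↑ +120°: 58 + 120 = 178°
analog 46° ↓ −46°: 178 − 46 = 132°
complement +180°: 132 + 180 = 312°
analog 39° ↓ −39°: 312 − 39 = 273°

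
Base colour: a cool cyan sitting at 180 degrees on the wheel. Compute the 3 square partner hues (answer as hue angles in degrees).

270°, 0°, 90°

A square tetradic scheme places four hues every 90°.
180 + 90 = 270°
180 + 180 = 360 → 360 − 360 = 0°
180 + 270 = 450 → 450 − 360 = 90°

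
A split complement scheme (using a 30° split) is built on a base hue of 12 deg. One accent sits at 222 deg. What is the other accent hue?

162°

Split-complementary hues sit 30° either side of the complement.
Complement of the base 12°: 12 + 180 = 192°
The given accent 222° is 30° one side of 192°; the other accent sits 30° the other side: 192 − 30 = 162°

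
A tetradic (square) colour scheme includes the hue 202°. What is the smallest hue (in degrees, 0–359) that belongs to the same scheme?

A square tetradic scheme places four hues every 90°.
The full set through 202° is {22°, 112°, 202°, 292°}.

22°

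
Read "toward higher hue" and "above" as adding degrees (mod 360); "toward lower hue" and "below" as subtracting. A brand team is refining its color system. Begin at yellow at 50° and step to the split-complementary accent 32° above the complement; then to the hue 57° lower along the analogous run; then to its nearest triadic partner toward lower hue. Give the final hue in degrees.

split-comp 32° ↑ +212°: 50 + 212 = 262°
analog 57° ↓ −57°: 262 − 57 = 205°
triadic ↓ −120°: 205 − 120 = 85°

85°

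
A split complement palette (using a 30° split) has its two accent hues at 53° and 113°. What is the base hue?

The accents sit 30° either side of the complement, so the complement is their short-arc midpoint on the wheel.
Short-arc midpoint of 53° and 113°: 83°.
Base is 180° from the complement: 83 − 180 = -97 → -97 + 360 = 263°

263°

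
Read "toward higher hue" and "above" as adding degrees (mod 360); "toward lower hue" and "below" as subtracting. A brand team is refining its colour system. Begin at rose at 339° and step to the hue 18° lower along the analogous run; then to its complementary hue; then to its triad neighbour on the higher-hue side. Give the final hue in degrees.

261°

analog 18° ↓ −18°: 339 − 18 = 321°
complement +180°: 321 + 180 = 501 → 501 − 360 = 141°
triadic ↑ +120°: 141 + 120 = 261°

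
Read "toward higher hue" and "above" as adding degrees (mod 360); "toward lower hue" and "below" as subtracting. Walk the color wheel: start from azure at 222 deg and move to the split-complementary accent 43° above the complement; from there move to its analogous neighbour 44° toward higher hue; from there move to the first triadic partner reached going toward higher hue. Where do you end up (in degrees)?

249°

split-comp 43° ↑ +223°: 222 + 223 = 445 → 445 − 360 = 85°
analog 44° ↑ +44°: 85 + 44 = 129°
triadic ↑ +120°: 129 + 120 = 249°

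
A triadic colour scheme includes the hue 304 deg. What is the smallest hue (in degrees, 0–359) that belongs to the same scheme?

A triad places three hues 120° apart.
The full set through 304° is {64°, 184°, 304°}.

64°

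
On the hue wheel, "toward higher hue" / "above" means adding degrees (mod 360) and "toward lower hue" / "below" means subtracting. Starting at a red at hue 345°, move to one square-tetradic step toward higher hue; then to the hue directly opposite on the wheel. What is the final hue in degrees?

345 + 90 = 435 → 435 − 360 = 75°   (square ↑)
75 + 180 = 255°   (complement)

255°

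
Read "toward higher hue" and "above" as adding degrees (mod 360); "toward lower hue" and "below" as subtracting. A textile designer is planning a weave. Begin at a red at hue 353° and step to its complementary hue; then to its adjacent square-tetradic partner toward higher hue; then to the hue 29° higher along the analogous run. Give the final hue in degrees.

292°

+180° (complement): 353 + 180 = 533 → 533 − 360 = 173°
+90° (square ↑): 173 + 90 = 263°
+29° (analog 29° ↑): 263 + 29 = 292°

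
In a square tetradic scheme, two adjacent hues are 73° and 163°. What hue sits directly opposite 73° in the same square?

A square tetradic scheme places four hues 90° apart; opposite corners are 180° apart.
73 + 180 = 253°

253°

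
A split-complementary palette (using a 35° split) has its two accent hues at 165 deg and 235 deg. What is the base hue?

20°

The accents sit 35° either side of the complement, so the complement is their short-arc midpoint on the wheel.
Short-arc midpoint of 165° and 235°: 200°.
Base is 180° from the complement: 200 − 180 = 20°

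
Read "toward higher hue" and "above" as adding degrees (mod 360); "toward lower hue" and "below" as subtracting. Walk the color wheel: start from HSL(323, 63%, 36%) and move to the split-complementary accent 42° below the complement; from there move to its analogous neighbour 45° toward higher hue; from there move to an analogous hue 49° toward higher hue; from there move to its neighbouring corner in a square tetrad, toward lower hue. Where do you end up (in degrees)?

105°

+138° (split-comp 42° ↓): 323 + 138 = 461 → 461 − 360 = 101°
+45° (analog 45° ↑): 101 + 45 = 146°
+49° (analog 49° ↑): 146 + 49 = 195°
−90° (square ↓): 195 − 90 = 105°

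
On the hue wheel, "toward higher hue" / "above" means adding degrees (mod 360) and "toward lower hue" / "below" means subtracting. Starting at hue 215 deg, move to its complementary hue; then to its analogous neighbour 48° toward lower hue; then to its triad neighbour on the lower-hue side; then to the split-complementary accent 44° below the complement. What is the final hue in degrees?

3°

215 + 180 = 395 → 395 − 360 = 35°   (complement)
35 − 48 = -13 → -13 + 360 = 347°   (analog 48° ↓)
347 − 120 = 227°   (triadic ↓)
227 + 136 = 363 → 363 − 360 = 3°   (split-comp 44° ↓)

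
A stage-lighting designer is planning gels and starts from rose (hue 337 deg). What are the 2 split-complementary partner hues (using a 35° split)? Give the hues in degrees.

122° and 192°

Split-complementary hues sit 35° either side of the complement.
Complement of 337 deg: 337 + 180 = 517 → 517 − 360 = 157°
157 − 35 = 122°
157 + 35 = 192°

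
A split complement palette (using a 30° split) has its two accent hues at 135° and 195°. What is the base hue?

The accents sit 30° either side of the complement, so the complement is their short-arc midpoint on the wheel.
Short-arc midpoint of 135° and 195°: 165°.
Base is 180° from the complement: 165 − 180 = -15 → -15 + 360 = 345°

345°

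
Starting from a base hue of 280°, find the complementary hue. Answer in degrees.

100°

The complement sits 180° across the wheel.
280 + 180 = 460 → 460 − 360 = 100°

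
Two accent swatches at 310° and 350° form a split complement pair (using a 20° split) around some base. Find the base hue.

The accents sit 20° either side of the complement, so the complement is their short-arc midpoint on the wheel.
Short-arc midpoint of 310° and 350°: 330°.
Base is 180° from the complement: 330 − 180 = 150°

150°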